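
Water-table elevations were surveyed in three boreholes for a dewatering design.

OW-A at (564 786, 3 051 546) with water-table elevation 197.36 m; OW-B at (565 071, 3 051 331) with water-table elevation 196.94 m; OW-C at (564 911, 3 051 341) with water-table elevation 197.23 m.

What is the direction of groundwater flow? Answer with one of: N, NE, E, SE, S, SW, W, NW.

Three-point gradient (reference OW-A): Δ to OW-B = (285, -215, -0.42), Δ to OW-C = (125, -205, -0.13).
∂h/∂x = -0.001843, ∂h/∂y = -0.0004897 (det = -31550).
Flow = −∇h = (+0.001843 east, +0.0004897 north), which points east.

E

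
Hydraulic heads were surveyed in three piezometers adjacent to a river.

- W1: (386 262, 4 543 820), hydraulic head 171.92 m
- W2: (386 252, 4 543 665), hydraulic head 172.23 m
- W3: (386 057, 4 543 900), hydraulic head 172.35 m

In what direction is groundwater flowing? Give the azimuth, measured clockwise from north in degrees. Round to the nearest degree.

Taking W1 as reference: W2−W1 = (-10, -155, +0.31); W3−W1 = (-205, 80, +0.43).
Determinant of the coordinate differences = (-10)·80 − (-205)·(-155) = -32575.
∂h/∂x = [(+0.31)·80 − (+0.43)·(-155)] / -32575 = -0.002807
∂h/∂y = [(-10)·(+0.43) − (-205)·(+0.31)] / -32575 = -0.001819
Flow direction (−∇h) has components (+0.002807 E, +0.001819 N).
Azimuth = atan2(E, N) = atan2(+0.002807, +0.001819) = 57.1° ≈ 057°.

057°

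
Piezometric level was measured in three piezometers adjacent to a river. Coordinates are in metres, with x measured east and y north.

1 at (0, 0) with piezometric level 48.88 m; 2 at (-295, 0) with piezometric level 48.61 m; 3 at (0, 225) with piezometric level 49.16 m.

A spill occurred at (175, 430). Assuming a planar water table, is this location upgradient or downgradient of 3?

∂h/∂x = (48.61 − 48.88) / (-295 − 0) = +0.0009153
∂h/∂y = (49.16 − 48.88) / (225 − 0) = +0.001244
Head at (175, 430) = 48.88 + (+0.0009153)·(175) + (+0.001244)·(430) = 49.58 m.
That is higher than the 49.16 m at 3, so the point is upgradient.

upgradient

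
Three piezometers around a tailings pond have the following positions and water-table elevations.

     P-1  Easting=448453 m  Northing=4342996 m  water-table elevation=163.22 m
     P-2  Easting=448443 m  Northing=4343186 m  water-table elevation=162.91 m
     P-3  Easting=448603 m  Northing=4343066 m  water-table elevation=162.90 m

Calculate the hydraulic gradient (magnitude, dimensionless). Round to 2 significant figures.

0.0022

Differences from P-1: to P-2 (Δx, Δy, Δh) = (-10, 190, -0.31); to P-3 = (150, 70, -0.32).
Solve a·Δx + b·Δy = Δh: det = (-10)·70 − 150·190 = -29200.
∂h/∂x = [(-0.31)·70 − (-0.32)·190] / -29200 = -0.001339
∂h/∂y = [(-10)·(-0.32) − 150·(-0.31)] / -29200 = -0.001702
|∇h| = √(-0.001339² + -0.001702²) = 0.002166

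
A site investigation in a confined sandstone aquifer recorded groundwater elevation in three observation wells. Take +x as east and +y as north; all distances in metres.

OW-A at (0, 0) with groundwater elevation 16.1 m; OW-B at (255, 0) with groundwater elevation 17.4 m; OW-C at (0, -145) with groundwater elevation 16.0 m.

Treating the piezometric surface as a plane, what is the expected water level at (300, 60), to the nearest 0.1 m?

∂h/∂x = (17.4 − 16.1) / (255 − 0) = +0.005098
∂h/∂y = (16.0 − 16.1) / (-145 − 0) = +0.0006897
h(300, 60) = 16.1 + (+0.005098)·(300) + (+0.0006897)·(60) = 16.1 +1.529 +0.041 = 17.671 m.

17.7 m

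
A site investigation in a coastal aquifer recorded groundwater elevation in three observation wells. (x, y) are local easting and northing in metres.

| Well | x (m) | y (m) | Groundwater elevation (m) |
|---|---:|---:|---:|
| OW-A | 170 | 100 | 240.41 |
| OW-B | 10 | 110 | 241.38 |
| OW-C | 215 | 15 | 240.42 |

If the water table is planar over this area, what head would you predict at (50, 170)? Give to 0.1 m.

240.9 m

Taking OW-A as reference: OW-B−OW-A = (-160, 10, +0.97); OW-C−OW-A = (45, -85, +0.01).
Determinant of the coordinate differences = (-160)·(-85) − 45·10 = 13150.
∂h/∂x = [(+0.97)·(-85) − (+0.01)·10] / 13150 = -0.006278
∂h/∂y = [(-160)·(+0.01) − 45·(+0.97)] / 13150 = -0.003441
h(50, 170) = 240.41 + (-0.006278)·(-120) + (-0.003441)·(70) = 240.41 +0.753 -0.241 = 240.922 m.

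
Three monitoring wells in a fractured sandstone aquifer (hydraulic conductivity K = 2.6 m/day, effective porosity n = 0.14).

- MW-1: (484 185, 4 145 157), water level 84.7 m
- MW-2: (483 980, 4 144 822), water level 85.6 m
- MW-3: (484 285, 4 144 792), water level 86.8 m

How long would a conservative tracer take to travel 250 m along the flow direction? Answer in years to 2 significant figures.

6.2 years

Differences from MW-1: to MW-2 (Δx, Δy, Δh) = (-205, -335, +0.9); to MW-3 = (100, -365, +2.1).
Determinant of the coordinate differences = (-205)·(-365) − 100·(-335) = 108325.
∂h/∂x = [(+0.9)·(-365) − (+2.1)·(-335)] / 108325 = +0.003462
∂h/∂y = [(-205)·(+2.1) − 100·(+0.9)] / 108325 = -0.004805
|∇h| = √(0.003462² + -0.004805²) = 0.005922
Seepage velocity v = K·i/n = 2.6 × 0.005922 / 0.14 = 0.11 m/day.
t = 250 / 0.11 = 2273 days = 6.22 years.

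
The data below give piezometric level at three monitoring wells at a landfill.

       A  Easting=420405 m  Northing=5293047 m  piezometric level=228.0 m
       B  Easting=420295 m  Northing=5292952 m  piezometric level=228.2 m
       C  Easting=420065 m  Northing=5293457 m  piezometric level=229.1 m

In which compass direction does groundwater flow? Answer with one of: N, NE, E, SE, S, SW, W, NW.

E

Taking A as reference: B−A = (-110, -95, +0.2); C−A = (-340, 410, +1.1).
Solve a·Δx + b·Δy = Δh: det = (-110)·410 − (-340)·(-95) = -77400.
∂h/∂x = [(+0.2)·410 − (+1.1)·(-95)] / -77400 = -0.002410
∂h/∂y = [(-110)·(+1.1) − (-340)·(+0.2)] / -77400 = +0.0006848
Flow = −∇h = (+0.002410 east, -0.0006848 north), which points east.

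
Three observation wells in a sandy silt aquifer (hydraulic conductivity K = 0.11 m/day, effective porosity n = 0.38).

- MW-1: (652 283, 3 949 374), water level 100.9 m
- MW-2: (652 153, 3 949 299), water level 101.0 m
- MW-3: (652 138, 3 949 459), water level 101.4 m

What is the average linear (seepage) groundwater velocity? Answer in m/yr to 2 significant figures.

Taking MW-1 as reference: MW-2−MW-1 = (-130, -75, +0.1); MW-3−MW-1 = (-145, 85, +0.5).
Solve a·Δx + b·Δy = Δh: det = (-130)·85 − (-145)·(-75) = -21925.
∂h/∂x = [(+0.1)·85 − (+0.5)·(-75)] / -21925 = -0.002098
∂h/∂y = [(-130)·(+0.5) − (-145)·(+0.1)] / -21925 = +0.002303
|∇h| = √(-0.002098² + 0.002303²) = 0.003115
Seepage velocity v = K·i/n = 0.11 × 0.003115 / 0.38 = 0.0009017 m/day = 0.3293 m/yr.

0.33 m/yr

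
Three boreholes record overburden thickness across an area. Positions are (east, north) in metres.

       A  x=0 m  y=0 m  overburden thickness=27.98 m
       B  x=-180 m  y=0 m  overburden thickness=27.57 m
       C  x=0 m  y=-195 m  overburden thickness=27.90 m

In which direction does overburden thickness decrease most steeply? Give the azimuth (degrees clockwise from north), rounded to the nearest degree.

260°

∂d/∂x = (27.57 − 27.98) / (-180 − 0) = +0.002278
∂d/∂y = (27.90 − 27.98) / (-195 − 0) = +0.0004103
Steepest decrease is along −∇f: components (-0.002278 E, -0.0004103 N).
Azimuth = atan2(-0.002278, -0.0004103) = 259.8° ≈ 260°.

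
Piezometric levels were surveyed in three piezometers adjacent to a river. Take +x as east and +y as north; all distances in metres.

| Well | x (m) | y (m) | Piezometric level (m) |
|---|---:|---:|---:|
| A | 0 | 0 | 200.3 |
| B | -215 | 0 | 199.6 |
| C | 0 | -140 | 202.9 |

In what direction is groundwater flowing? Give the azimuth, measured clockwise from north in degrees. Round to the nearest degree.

∂h/∂x = (199.6 − 200.3) / (-215 − 0) = +0.003256
∂h/∂y = (202.9 − 200.3) / (-140 − 0) = -0.01857
Flow direction (−∇h) has components (-0.003256 E, +0.01857 N).
Azimuth = atan2(E, N) = atan2(-0.003256, +0.01857) = 350.1° ≈ 350°.

350°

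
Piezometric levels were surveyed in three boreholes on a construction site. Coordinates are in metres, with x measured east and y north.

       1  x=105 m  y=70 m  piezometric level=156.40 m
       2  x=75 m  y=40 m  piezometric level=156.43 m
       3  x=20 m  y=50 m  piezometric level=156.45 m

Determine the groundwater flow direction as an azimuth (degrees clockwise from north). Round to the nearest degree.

Taking 1 as reference: 2−1 = (-30, -30, +0.03); 3−1 = (-85, -20, +0.05).
Determinant of the coordinate differences = (-30)·(-20) − (-85)·(-30) = -1950.
∂h/∂x = [(+0.03)·(-20) − (+0.05)·(-30)] / -1950 = -0.0004615
∂h/∂y = [(-30)·(+0.05) − (-85)·(+0.03)] / -1950 = -0.0005385
Flow direction (−∇h) has components (+0.0004615 E, +0.0005385 N).
Azimuth = atan2(E, N) = atan2(+0.0004615, +0.0005385) = 40.6° ≈ 041°.

041°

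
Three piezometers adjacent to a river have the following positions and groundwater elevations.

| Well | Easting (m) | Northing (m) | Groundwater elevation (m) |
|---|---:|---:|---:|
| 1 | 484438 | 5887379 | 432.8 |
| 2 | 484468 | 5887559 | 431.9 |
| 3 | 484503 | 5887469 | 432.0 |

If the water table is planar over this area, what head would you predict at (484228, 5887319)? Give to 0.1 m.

434.5 m

With h = a·x + b·y + c and 1 as origin, the differences give:
  30·a + 180·b = -0.9
  65·a + 90·b = -0.8
Eliminate b (×90 and ×180, subtract): -9000·a = 63.00 → a = ∂h/∂x = -0.007000
Back-substitute: b = ∂h/∂y = -0.003833.
h(484228, 5887319) = 432.8 + (-0.007000)·(-210) + (-0.003833)·(-60) = 432.8 +1.470 +0.230 = 434.500 m.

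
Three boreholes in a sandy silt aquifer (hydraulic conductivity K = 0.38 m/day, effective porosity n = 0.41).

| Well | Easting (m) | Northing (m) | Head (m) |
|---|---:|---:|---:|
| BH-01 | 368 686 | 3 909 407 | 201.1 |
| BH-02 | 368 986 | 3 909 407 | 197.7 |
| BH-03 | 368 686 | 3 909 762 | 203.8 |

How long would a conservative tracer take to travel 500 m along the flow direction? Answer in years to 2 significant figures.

110 years

∂h/∂x = (197.7 − 201.1) / (368986 − 368686) = -0.01133
∂h/∂y = (203.8 − 201.1) / (3909762 − 3909407) = +0.007606
|∇h| = √(-0.01133² + 0.007606²) = 0.01365
Seepage velocity v = K·i/n = 0.38 × 0.01365 / 0.41 = 0.01265 m/day.
t = 500 / 0.01265 = 3.953e+04 days = 108 years.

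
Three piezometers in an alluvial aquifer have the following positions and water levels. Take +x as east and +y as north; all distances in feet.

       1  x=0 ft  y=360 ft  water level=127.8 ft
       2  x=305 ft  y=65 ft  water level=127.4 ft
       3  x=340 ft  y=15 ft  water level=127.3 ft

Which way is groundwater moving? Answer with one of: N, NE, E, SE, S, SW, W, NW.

SW

Taking 1 as reference: 2−1 = (305, -295, -0.4); 3−1 = (340, -345, -0.5).
Determinant of the coordinate differences = 305·(-345) − 340·(-295) = -4925.
∂h/∂x = [(-0.4)·(-345) − (-0.5)·(-295)] / -4925 = +0.001929
∂h/∂y = [305·(-0.5) − 340·(-0.4)] / -4925 = +0.003350
Flow = −∇h = (-0.001929 east, -0.003350 north), which points southwest.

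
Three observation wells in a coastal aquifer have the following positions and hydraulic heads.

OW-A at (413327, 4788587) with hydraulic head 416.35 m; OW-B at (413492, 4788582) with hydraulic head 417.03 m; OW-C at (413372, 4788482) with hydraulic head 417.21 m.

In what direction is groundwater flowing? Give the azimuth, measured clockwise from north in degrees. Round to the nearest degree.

329°

Taking OW-A as reference: OW-B−OW-A = (165, -5, +0.68); OW-C−OW-A = (45, -105, +0.86).
Solve a·Δx + b·Δy = Δh: det = 165·(-105) − 45·(-5) = -17100.
∂h/∂x = [(+0.68)·(-105) − (+0.86)·(-5)] / -17100 = +0.003924
∂h/∂y = [165·(+0.86) − 45·(+0.68)] / -17100 = -0.006509
Flow direction (−∇h) has components (-0.003924 E, +0.006509 N).
Azimuth = atan2(E, N) = atan2(-0.003924, +0.006509) = 328.9° ≈ 329°.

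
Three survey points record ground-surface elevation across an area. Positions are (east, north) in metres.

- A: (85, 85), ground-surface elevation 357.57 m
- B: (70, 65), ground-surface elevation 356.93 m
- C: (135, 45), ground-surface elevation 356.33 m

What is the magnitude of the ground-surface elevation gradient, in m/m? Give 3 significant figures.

Three-point gradient (reference A): Δ to B = (-15, -20, -0.64), Δ to C = (50, -40, -1.24).
∂z/∂x = +0.0005000, ∂z/∂y = +0.03162 (det = 1600).
|∇f| = √(0.0005000² + 0.03162²) = 0.03162 m/m

0.0316 m/m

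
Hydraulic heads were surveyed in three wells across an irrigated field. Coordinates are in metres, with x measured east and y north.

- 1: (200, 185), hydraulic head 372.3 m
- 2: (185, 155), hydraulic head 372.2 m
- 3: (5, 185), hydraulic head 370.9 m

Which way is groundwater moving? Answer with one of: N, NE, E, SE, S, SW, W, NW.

W

Three-point gradient (reference 1): Δ to 2 = (-15, -30, -0.1), Δ to 3 = (-195, 0, -1.4).
∂h/∂x = +0.007179, ∂h/∂y = -0.0002564 (det = -5850).
Flow = −∇h = (-0.007179 east, +0.0002564 north), which points west.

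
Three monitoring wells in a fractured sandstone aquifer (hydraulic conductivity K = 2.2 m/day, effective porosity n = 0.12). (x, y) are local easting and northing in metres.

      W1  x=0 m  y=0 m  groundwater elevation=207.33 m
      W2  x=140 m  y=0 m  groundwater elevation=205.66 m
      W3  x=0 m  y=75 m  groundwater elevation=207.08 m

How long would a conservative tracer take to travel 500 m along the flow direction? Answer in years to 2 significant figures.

∂h/∂x = (205.66 − 207.33) / (140 − 0) = -0.01193
∂h/∂y = (207.08 − 207.33) / (75 − 0) = -0.003333
|∇h| = √(-0.01193² + -0.003333²) = 0.01239
Seepage velocity v = K·i/n = 2.2 × 0.01239 / 0.12 = 0.2272 m/day.
t = 500 / 0.2272 = 2201 days = 6.03 years.

6.0 years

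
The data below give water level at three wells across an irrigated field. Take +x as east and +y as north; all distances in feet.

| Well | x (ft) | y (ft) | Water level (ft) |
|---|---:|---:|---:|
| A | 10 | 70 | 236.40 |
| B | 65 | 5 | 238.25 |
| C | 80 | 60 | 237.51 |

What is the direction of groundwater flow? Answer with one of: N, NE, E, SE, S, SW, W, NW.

NW

Taking A as reference: B−A = (55, -65, +1.85); C−A = (70, -10, +1.11).
Solve a·Δx + b·Δy = Δh: det = 55·(-10) − 70·(-65) = 4000.
∂h/∂x = [(+1.85)·(-10) − (+1.11)·(-65)] / 4000 = +0.01341
∂h/∂y = [55·(+1.11) − 70·(+1.85)] / 4000 = -0.01711
Flow = −∇h = (-0.01341 east, +0.01711 north), which points northwest.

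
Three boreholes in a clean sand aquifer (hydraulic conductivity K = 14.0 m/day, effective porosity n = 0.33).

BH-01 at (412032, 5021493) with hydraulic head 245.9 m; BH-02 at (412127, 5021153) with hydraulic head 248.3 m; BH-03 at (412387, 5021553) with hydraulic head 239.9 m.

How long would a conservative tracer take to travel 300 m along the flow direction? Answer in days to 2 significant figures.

Taking BH-01 as reference: BH-02−BH-01 = (95, -340, +2.4); BH-03−BH-01 = (355, 60, -6.0).
Solve a·Δx + b·Δy = Δh: det = 95·60 − 355·(-340) = 126400.
∂h/∂x = [(+2.4)·60 − (-6.0)·(-340)] / 126400 = -0.01500
∂h/∂y = [95·(-6.0) − 355·(+2.4)] / 126400 = -0.01125
|∇h| = √(-0.01500² + -0.01125²) = 0.01875
Seepage velocity v = K·i/n = 14.0 × 0.01875 / 0.33 = 0.7955 m/day.
t = 300 / 0.7955 = 377.1 days.

380 days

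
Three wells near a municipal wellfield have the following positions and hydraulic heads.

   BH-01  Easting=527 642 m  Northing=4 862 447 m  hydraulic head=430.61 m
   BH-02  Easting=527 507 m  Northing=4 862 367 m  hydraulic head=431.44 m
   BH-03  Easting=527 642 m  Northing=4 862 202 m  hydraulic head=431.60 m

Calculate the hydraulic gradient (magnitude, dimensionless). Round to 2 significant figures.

Taking BH-01 as reference: BH-02−BH-01 = (-135, -80, +0.83); BH-03−BH-01 = (0, -245, +0.99).
Determinant of the coordinate differences = (-135)·(-245) − 0·(-80) = 33075.
∂h/∂x = [(+0.83)·(-245) − (+0.99)·(-80)] / 33075 = -0.003754
∂h/∂y = [(-135)·(+0.99) − 0·(+0.83)] / 33075 = -0.004041
|∇h| = √(-0.003754² + -0.004041²) = 0.005516

0.0055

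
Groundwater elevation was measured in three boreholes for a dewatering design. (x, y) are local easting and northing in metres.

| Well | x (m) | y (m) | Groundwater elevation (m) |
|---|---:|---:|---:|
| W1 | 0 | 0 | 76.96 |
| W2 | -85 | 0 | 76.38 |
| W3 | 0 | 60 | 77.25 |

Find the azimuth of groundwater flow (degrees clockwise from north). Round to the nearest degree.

∂h/∂x = (76.38 − 76.96) / (-85 − 0) = +0.006824
∂h/∂y = (77.25 − 76.96) / (60 − 0) = +0.004833
Flow direction (−∇h) has components (-0.006824 E, -0.004833 N).
Azimuth = atan2(E, N) = atan2(-0.006824, -0.004833) = 234.7° ≈ 235°.

235°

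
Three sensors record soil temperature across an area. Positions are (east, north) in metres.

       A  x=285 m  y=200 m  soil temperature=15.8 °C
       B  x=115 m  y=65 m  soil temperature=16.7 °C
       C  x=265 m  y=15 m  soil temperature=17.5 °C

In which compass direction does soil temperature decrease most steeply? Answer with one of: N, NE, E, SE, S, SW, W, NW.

N

Three-point gradient (reference A): Δ to B = (-170, -135, +0.9), Δ to C = (-20, -185, +1.7).
∂T/∂x = +0.002191, ∂T/∂y = -0.009426 (det = 28750).
Steepest decrease is along −∇f = (-0.002191 E, +0.009426 N) → north.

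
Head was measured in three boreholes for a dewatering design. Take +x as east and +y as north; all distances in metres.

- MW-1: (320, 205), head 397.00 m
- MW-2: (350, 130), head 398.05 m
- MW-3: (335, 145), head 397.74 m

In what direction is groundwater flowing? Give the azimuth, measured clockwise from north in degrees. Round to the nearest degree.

With h = a·x + b·y + c and MW-1 as origin, the differences give:
  30·a + (-75)·b = +1.05
  15·a + (-60)·b = +0.74
Eliminate b (×(-60) and ×(-75), subtract): -675·a = -7.500 → a = ∂h/∂x = +0.01111
Back-substitute: b = ∂h/∂y = -0.009556.
Flow direction (−∇h) has components (-0.01111 E, +0.009556 N).
Azimuth = atan2(E, N) = atan2(-0.01111, +0.009556) = 310.7° ≈ 311°.

311°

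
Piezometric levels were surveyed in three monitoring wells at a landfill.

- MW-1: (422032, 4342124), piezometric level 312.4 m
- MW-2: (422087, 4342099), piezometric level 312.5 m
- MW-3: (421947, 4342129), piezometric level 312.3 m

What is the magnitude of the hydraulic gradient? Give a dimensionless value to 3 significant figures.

0.00195

Differences from MW-1: to MW-2 (Δx, Δy, Δh) = (55, -25, +0.1); to MW-3 = (-85, 5, -0.1).
Determinant of the coordinate differences = 55·5 − (-85)·(-25) = -1850.
∂h/∂x = [(+0.1)·5 − (-0.1)·(-25)] / -1850 = +0.001081
∂h/∂y = [55·(-0.1) − (-85)·(+0.1)] / -1850 = -0.001622
|∇h| = √(0.001081² + -0.001622²) = 0.001949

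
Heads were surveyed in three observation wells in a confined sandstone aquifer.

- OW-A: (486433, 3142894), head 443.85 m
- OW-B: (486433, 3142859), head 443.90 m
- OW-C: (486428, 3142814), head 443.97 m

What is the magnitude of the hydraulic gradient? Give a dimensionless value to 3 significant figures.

With h = a·x + b·y + c and OW-A as origin, the differences give:
  0·a + (-35)·b = +0.05
  (-5)·a + (-80)·b = +0.12
Eliminate b (×(-80) and ×(-35), subtract): -175·a = 0.200 → a = ∂h/∂x = -0.001143
Back-substitute: b = ∂h/∂y = -0.001429.
|∇h| = √(-0.001143² + -0.001429²) = 0.00183

0.00183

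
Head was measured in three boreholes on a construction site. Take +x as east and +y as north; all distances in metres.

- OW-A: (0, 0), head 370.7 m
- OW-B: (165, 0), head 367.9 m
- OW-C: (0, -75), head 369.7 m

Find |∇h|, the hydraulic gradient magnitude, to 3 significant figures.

∂h/∂x = (367.9 − 370.7) / (165 − 0) = -0.01697
∂h/∂y = (369.7 − 370.7) / (-75 − 0) = +0.01333
|∇h| = √(-0.01697² + 0.01333²) = 0.02158

0.0216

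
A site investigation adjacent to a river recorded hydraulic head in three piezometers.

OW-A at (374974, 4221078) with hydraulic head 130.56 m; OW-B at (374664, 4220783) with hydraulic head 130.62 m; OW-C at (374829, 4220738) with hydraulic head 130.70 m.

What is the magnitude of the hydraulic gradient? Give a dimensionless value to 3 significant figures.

With h = a·x + b·y + c and OW-A as origin, the differences give:
  (-310)·a + (-295)·b = +0.06
  (-145)·a + (-340)·b = +0.14
Eliminate b (×(-340) and ×(-295), subtract): 62625·a = 20.900 → a = ∂h/∂x = +0.0003337
Back-substitute: b = ∂h/∂y = -0.0005541.
|∇h| = √(0.0003337² + -0.0005541²) = 0.0006468

0.000647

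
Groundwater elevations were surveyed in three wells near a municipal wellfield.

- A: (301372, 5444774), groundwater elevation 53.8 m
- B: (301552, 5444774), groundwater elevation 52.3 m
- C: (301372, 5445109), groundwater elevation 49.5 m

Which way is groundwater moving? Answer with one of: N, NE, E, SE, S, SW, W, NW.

∂h/∂x = (52.3 − 53.8) / (301552 − 301372) = -0.008333
∂h/∂y = (49.5 − 53.8) / (5445109 − 5444774) = -0.01284
Flow = −∇h = (+0.008333 east, +0.01284 north), which points northeast.

NE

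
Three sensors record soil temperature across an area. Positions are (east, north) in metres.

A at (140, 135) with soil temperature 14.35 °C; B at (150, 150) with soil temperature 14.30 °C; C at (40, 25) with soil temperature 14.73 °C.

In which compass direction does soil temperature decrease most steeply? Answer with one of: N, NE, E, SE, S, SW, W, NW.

N

With T = a·x + b·y + c and A as origin, the differences give:
  10·a + 15·b = -0.05
  (-100)·a + (-110)·b = +0.38
Eliminate b (×(-110) and ×15, subtract): 400·a = -0.200 → a = ∂T/∂x = -0.0005000
Back-substitute: b = ∂T/∂y = -0.003000.
Steepest decrease is along −∇f = (+0.0005000 E, +0.003000 N) → north.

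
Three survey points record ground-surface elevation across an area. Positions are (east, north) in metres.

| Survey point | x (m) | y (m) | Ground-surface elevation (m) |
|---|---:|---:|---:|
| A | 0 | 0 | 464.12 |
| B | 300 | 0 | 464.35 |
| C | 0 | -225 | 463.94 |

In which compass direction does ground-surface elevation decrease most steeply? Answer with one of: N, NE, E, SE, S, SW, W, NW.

SW

∂z/∂x = (464.35 − 464.12) / (300 − 0) = +0.0007667
∂z/∂y = (463.94 − 464.12) / (-225 − 0) = +0.0008000
Steepest decrease is along −∇f = (-0.0007667 E, -0.0008000 N) → southwest.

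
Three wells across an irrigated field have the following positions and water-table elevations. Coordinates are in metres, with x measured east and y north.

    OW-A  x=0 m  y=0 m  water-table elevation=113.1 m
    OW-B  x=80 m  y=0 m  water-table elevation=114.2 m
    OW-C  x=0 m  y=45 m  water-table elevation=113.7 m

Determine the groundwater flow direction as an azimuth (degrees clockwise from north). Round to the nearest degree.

226°

∂h/∂x = (114.2 − 113.1) / (80 − 0) = +0.01375
∂h/∂y = (113.7 − 113.1) / (45 − 0) = +0.01333
Flow direction (−∇h) has components (-0.01375 E, -0.01333 N).
Azimuth = atan2(E, N) = atan2(-0.01375, -0.01333) = 225.9° ≈ 226°.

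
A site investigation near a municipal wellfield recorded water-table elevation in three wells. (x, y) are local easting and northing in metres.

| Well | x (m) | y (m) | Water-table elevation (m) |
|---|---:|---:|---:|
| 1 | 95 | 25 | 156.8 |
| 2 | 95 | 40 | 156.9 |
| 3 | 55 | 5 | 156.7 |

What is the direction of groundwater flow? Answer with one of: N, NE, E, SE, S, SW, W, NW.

S

Taking 1 as reference: 2−1 = (0, 15, +0.1); 3−1 = (-40, -20, -0.1).
Determinant of the coordinate differences = 0·(-20) − (-40)·15 = 600.
∂h/∂x = [(+0.1)·(-20) − (-0.1)·15] / 600 = -0.0008333
∂h/∂y = [0·(-0.1) − (-40)·(+0.1)] / 600 = +0.006667
Flow = −∇h = (+0.0008333 east, -0.006667 north), which points south.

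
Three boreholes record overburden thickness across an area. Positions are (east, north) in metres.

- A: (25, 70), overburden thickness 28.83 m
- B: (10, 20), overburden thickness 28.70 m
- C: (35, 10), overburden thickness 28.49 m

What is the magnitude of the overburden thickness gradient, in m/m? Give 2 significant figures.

0.0080 m/m

Taking A as reference: B−A = (-15, -50, -0.13); C−A = (10, -60, -0.34).
Solve a·Δx + b·Δy = Δd: det = (-15)·(-60) − 10·(-50) = 1400.
∂d/∂x = [(-0.13)·(-60) − (-0.34)·(-50)] / 1400 = -0.006571
∂d/∂y = [(-15)·(-0.34) − 10·(-0.13)] / 1400 = +0.004571
|∇f| = √(-0.006571² + 0.004571²) = 0.008005 m/m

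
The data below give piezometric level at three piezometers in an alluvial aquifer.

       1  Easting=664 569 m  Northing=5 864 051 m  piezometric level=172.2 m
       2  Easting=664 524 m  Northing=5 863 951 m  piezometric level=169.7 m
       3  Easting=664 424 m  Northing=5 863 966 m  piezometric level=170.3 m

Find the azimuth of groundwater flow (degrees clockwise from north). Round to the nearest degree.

With h = a·x + b·y + c and 1 as origin, the differences give:
  (-45)·a + (-100)·b = -2.5
  (-145)·a + (-85)·b = -1.9
Eliminate b (×(-85) and ×(-100), subtract): -10675·a = 22.50 → a = ∂h/∂x = -0.002108
Back-substitute: b = ∂h/∂y = +0.02595.
Flow direction (−∇h) has components (+0.002108 E, -0.02595 N).
Azimuth = atan2(E, N) = atan2(+0.002108, -0.02595) = 175.4° ≈ 175°.

175°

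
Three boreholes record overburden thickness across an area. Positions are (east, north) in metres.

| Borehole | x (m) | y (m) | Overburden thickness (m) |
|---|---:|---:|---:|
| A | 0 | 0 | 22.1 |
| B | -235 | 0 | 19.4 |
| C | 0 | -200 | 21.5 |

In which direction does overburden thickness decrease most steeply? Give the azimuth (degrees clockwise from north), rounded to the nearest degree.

255°

∂d/∂x = (19.4 − 22.1) / (-235 − 0) = +0.01149
∂d/∂y = (21.5 − 22.1) / (-200 − 0) = +0.003000
Steepest decrease is along −∇f: components (-0.01149 E, -0.003000 N).
Azimuth = atan2(-0.01149, -0.003000) = 255.4° ≈ 255°.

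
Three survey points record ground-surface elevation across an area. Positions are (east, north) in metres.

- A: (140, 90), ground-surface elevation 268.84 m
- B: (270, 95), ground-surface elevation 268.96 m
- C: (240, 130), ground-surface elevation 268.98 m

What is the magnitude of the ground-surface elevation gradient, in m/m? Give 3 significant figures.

Three-point gradient (reference A): Δ to B = (130, 5, +0.12), Δ to C = (100, 40, +0.14).
∂z/∂x = +0.0008723, ∂z/∂y = +0.001319 (det = 4700).
|∇f| = √(0.0008723² + 0.001319²) = 0.001581 m/m

0.00158 m/m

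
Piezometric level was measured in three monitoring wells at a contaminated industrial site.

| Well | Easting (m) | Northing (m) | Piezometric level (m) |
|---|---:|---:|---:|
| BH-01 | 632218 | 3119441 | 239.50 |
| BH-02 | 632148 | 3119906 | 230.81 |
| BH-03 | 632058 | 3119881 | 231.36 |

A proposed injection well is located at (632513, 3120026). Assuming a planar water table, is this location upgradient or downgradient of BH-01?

downgradient

Differences from BH-01: to BH-02 (Δx, Δy, Δh) = (-70, 465, -8.69); to BH-03 = (-160, 440, -8.14).
Determinant of the coordinate differences = (-70)·440 − (-160)·465 = 43600.
∂h/∂x = [(-8.69)·440 − (-8.14)·465] / 43600 = -0.0008830
∂h/∂y = [(-70)·(-8.14) − (-160)·(-8.69)] / 43600 = -0.01882
Head at (632513, 3120026) = 239.50 + (-0.0008830)·(295) + (-0.01882)·(585) = 228.23 m.
That is lower than the 239.50 m at BH-01, so the point is downgradient.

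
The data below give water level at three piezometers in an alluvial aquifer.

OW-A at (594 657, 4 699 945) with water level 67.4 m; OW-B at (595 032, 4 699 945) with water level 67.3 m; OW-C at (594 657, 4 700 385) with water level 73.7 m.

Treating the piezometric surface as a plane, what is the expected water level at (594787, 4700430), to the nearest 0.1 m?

∂h/∂x = (67.3 − 67.4) / (595032 − 594657) = -0.0002667
∂h/∂y = (73.7 − 67.4) / (4700385 − 4699945) = +0.01432
h(594787, 4700430) = 67.4 + (-0.0002667)·(130) + (+0.01432)·(485) = 67.4 -0.035 +6.944 = 74.310 m.

74.3 m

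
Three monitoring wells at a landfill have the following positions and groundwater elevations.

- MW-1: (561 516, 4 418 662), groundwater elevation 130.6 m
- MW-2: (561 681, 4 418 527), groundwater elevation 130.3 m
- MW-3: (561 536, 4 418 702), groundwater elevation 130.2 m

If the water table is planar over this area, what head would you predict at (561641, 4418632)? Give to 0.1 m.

129.9 m

With h = a·x + b·y + c and MW-1 as origin, the differences give:
  165·a + (-135)·b = -0.3
  20·a + 40·b = -0.4
Eliminate b (×40 and ×(-135), subtract): 9300·a = -66.00 → a = ∂h/∂x = -0.007097
Back-substitute: b = ∂h/∂y = -0.006452.
h(561641, 4418632) = 130.6 + (-0.007097)·(125) + (-0.006452)·(-30) = 130.6 -0.887 +0.194 = 129.906 m.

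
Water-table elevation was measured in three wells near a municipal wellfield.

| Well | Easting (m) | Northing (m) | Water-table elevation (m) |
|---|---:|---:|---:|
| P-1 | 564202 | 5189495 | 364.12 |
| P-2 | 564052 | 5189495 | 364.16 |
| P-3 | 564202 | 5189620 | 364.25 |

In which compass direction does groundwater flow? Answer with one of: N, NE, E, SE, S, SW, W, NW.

S

∂h/∂x = (364.16 − 364.12) / (564052 − 564202) = -0.0002667
∂h/∂y = (364.25 − 364.12) / (5189620 − 5189495) = +0.001040
Flow = −∇h = (+0.0002667 east, -0.001040 north), which points south.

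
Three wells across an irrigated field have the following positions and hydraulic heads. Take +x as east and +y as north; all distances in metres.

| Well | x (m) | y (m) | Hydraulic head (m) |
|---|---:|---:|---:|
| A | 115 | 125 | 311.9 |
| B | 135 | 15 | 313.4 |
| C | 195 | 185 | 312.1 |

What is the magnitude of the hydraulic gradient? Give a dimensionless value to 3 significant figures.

Differences from A: to B (Δx, Δy, Δh) = (20, -110, +1.5); to C = (80, 60, +0.2).
Solve a·Δx + b·Δy = Δh: det = 20·60 − 80·(-110) = 10000.
∂h/∂x = [(+1.5)·60 − (+0.2)·(-110)] / 10000 = +0.01120
∂h/∂y = [20·(+0.2) − 80·(+1.5)] / 10000 = -0.01160
|∇h| = √(0.01120² + -0.01160²) = 0.01612

0.0161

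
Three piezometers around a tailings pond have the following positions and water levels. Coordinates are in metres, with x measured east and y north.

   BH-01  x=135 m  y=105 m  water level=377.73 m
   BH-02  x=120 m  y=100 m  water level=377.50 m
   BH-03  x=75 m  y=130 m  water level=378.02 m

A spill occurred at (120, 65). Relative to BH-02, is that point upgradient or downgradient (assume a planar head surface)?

Taking BH-01 as reference: BH-02−BH-01 = (-15, -5, -0.23); BH-03−BH-01 = (-60, 25, +0.29).
Solve a·Δx + b·Δy = Δh: det = (-15)·25 − (-60)·(-5) = -675.
∂h/∂x = [(-0.23)·25 − (+0.29)·(-5)] / -675 = +0.006370
∂h/∂y = [(-15)·(+0.29) − (-60)·(-0.23)] / -675 = +0.02689
Head at (120, 65) = 377.73 + (+0.006370)·(-15) + (+0.02689)·(-40) = 376.56 m.
That is lower than the 377.50 m at BH-02, so the point is downgradient.

downgradient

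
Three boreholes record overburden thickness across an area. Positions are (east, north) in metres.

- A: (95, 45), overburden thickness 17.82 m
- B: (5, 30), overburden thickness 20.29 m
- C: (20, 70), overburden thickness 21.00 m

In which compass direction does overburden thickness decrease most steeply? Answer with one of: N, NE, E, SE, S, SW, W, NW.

Differences from A: to B (Δx, Δy, Δh) = (-90, -15, +2.47); to C = (-75, 25, +3.18).
Solve a·Δx + b·Δy = Δd: det = (-90)·25 − (-75)·(-15) = -3375.
∂d/∂x = [(+2.47)·25 − (+3.18)·(-15)] / -3375 = -0.03243
∂d/∂y = [(-90)·(+3.18) − (-75)·(+2.47)] / -3375 = +0.02991
Steepest decrease is along −∇f = (+0.03243 E, -0.02991 N) → southeast.

SE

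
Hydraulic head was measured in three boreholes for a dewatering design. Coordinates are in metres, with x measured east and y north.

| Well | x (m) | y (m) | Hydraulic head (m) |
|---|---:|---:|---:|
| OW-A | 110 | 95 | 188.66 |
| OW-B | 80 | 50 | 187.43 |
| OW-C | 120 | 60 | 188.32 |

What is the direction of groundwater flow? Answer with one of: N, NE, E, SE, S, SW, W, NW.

SW

Three-point gradient (reference OW-A): Δ to OW-B = (-30, -45, -1.23), Δ to OW-C = (10, -35, -0.34).
∂h/∂x = +0.01850, ∂h/∂y = +0.01500 (det = 1500).
Flow = −∇h = (-0.01850 east, -0.01500 north), which points southwest.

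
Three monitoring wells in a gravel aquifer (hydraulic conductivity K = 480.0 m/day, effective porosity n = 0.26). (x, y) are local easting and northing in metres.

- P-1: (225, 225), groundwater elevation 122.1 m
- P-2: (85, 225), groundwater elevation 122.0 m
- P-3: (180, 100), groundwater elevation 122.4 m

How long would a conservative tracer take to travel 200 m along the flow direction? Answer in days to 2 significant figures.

Differences from P-1: to P-2 (Δx, Δy, Δh) = (-140, 0, -0.1); to P-3 = (-45, -125, +0.3).
Determinant of the coordinate differences = (-140)·(-125) − (-45)·0 = 17500.
∂h/∂x = [(-0.1)·(-125) − (+0.3)·0] / 17500 = +0.0007143
∂h/∂y = [(-140)·(+0.3) − (-45)·(-0.1)] / 17500 = -0.002657
|∇h| = √(0.0007143² + -0.002657²) = 0.002751
Seepage velocity v = K·i/n = 480.0 × 0.002751 / 0.26 = 5.079 m/day.
t = 200 / 5.079 = 39.38 days.

39 days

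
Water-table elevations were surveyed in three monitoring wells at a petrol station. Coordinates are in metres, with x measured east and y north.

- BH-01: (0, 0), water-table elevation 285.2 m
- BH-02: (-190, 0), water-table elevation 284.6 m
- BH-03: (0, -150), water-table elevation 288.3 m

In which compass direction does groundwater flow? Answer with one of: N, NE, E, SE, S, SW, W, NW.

∂h/∂x = (284.6 − 285.2) / (-190 − 0) = +0.003158
∂h/∂y = (288.3 − 285.2) / (-150 − 0) = -0.02067
Flow = −∇h = (-0.003158 east, +0.02067 north), which points north.

N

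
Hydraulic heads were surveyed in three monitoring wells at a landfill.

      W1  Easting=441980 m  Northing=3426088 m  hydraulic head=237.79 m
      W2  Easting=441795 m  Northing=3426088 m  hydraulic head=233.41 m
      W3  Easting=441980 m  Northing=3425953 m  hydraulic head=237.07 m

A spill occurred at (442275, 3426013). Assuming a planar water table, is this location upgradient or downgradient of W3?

upgradient

∂h/∂x = (233.41 − 237.79) / (441795 − 441980) = +0.02368
∂h/∂y = (237.07 − 237.79) / (3425953 − 3426088) = +0.005333
Head at (442275, 3426013) = 237.79 + (+0.02368)·(295) + (+0.005333)·(-75) = 244.37 m.
That is higher than the 237.07 m at W3, so the point is upgradient.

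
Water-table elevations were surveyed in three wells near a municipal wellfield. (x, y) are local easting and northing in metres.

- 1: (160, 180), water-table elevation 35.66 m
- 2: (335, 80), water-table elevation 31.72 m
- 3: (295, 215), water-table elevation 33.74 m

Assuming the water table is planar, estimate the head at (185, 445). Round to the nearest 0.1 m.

37.9 m

Taking 1 as reference: 2−1 = (175, -100, -3.94); 3−1 = (135, 35, -1.92).
Determinant of the coordinate differences = 175·35 − 135·(-100) = 19625.
∂h/∂x = [(-3.94)·35 − (-1.92)·(-100)] / 19625 = -0.01681
∂h/∂y = [175·(-1.92) − 135·(-3.94)] / 19625 = +0.009982
h(185, 445) = 35.66 + (-0.01681)·(25) + (+0.009982)·(265) = 35.66 -0.420 +2.645 = 37.885 m.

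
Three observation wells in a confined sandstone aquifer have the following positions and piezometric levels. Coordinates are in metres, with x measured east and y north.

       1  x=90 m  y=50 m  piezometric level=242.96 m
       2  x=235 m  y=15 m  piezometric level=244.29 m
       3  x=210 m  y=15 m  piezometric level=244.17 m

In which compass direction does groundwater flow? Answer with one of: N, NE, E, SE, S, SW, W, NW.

N

Differences from 1: to 2 (Δx, Δy, Δh) = (145, -35, +1.33); to 3 = (120, -35, +1.21).
Determinant of the coordinate differences = 145·(-35) − 120·(-35) = -875.
∂h/∂x = [(+1.33)·(-35) − (+1.21)·(-35)] / -875 = +0.004800
∂h/∂y = [145·(+1.21) − 120·(+1.33)] / -875 = -0.01811
Flow = −∇h = (-0.004800 east, +0.01811 north), which points north.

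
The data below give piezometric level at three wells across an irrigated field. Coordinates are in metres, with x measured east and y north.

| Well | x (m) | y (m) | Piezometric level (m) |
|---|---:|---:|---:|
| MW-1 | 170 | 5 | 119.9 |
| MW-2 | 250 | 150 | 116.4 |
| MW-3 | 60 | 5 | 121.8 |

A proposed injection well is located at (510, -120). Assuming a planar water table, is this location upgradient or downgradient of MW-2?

Taking MW-1 as reference: MW-2−MW-1 = (80, 145, -3.5); MW-3−MW-1 = (-110, 0, +1.9).
Determinant of the coordinate differences = 80·0 − (-110)·145 = 15950.
∂h/∂x = [(-3.5)·0 − (+1.9)·145] / 15950 = -0.01727
∂h/∂y = [80·(+1.9) − (-110)·(-3.5)] / 15950 = -0.01461
Head at (510, -120) = 119.9 + (-0.01727)·(340) + (-0.01461)·(-125) = 115.85 m.
That is lower than the 116.4 m at MW-2, so the point is downgradient.

downgradient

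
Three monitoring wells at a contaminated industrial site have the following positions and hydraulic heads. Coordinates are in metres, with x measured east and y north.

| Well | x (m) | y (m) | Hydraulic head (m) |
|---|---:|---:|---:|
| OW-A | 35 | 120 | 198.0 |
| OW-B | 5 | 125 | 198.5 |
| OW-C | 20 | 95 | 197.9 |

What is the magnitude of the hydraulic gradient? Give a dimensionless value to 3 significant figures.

Three-point gradient (reference OW-A): Δ to OW-B = (-30, 5, +0.5), Δ to OW-C = (-15, -25, -0.1).
∂h/∂x = -0.01455, ∂h/∂y = +0.01273 (det = 825).
|∇h| = √(-0.01455² + 0.01273²) = 0.01933

0.0193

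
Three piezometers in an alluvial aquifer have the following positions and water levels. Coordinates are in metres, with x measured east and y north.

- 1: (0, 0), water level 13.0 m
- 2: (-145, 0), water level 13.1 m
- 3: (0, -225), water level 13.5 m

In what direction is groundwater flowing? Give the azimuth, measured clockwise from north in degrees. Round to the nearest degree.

∂h/∂x = (13.1 − 13.0) / (-145 − 0) = -0.0006897
∂h/∂y = (13.5 − 13.0) / (-225 − 0) = -0.002222
Flow direction (−∇h) has components (+0.0006897 E, +0.002222 N).
Azimuth = atan2(E, N) = atan2(+0.0006897, +0.002222) = 17.2° ≈ 017°.

017°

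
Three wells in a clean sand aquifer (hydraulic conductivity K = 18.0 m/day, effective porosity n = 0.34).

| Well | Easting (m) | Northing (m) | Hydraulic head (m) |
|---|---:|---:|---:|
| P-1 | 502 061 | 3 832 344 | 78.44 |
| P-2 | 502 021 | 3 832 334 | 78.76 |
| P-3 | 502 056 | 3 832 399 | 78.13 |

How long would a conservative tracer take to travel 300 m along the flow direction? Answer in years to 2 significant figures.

Differences from P-1: to P-2 (Δx, Δy, Δh) = (-40, -10, +0.32); to P-3 = (-5, 55, -0.31).
Determinant of the coordinate differences = (-40)·55 − (-5)·(-10) = -2250.
∂h/∂x = [(+0.32)·55 − (-0.31)·(-10)] / -2250 = -0.006444
∂h/∂y = [(-40)·(-0.31) − (-5)·(+0.32)] / -2250 = -0.006222
|∇h| = √(-0.006444² + -0.006222²) = 0.008958
Seepage velocity v = K·i/n = 18.0 × 0.008958 / 0.34 = 0.4742 m/day.
t = 300 / 0.4742 = 632.6 days = 1.73 years.

1.7 years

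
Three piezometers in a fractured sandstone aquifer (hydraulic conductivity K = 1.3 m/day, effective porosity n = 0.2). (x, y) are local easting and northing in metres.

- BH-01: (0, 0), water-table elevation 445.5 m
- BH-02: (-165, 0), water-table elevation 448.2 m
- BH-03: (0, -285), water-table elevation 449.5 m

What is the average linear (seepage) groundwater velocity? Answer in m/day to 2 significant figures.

0.14 m/day

∂h/∂x = (448.2 − 445.5) / (-165 − 0) = -0.01636
∂h/∂y = (449.5 − 445.5) / (-285 − 0) = -0.01404
|∇h| = √(-0.01636² + -0.01404²) = 0.02156
Seepage velocity v = K·i/n = 1.3 × 0.02156 / 0.2 = 0.1401 m/day.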